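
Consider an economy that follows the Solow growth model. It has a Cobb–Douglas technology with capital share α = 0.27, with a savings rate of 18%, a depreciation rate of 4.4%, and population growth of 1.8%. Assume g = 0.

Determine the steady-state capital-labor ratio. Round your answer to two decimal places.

k* ≈ 4.31

At the steady state, Δk = 0, so s·k^α = (n + δ)·k.
Rearranging, k^(1−α) = s / (n + δ).
k^0.73 = 0.18 / (0.018 + 0.044) = 0.18 / 0.062 = 2.9032
k* = 2.9032^(1/0.73) ≈ 4.3060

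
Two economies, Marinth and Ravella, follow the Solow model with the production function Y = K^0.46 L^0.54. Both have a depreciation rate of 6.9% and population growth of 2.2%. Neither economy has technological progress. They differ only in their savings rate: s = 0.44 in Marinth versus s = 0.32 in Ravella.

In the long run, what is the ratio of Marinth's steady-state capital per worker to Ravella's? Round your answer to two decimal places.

Steady-state k* = [s/(n + δ)]^(1/(1−α)), so the ratio is [ (s_M/(n + δ)_M) / (s_R/(n + δ)_R) ]^1.8519.
s_M/(n + δ)_M = 0.44/0.091 = 4.8352; s_R/(n + δ)_R = 0.32/0.091 = 3.5165.
Ratio = (4.8352/3.5165)^1.8519 = 1.3750^1.8519 ≈ 1.8035

k*_M / k*_R ≈ 1.80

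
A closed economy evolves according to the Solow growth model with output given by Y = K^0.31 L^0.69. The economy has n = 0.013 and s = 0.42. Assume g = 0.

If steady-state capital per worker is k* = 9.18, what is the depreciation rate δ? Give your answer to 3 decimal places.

Steady state requires s·f(k) = (n + δ)·k, i.e. s·k^α = (n + δ)·k.
So s / (n + δ) = (k*)^(1−α) = 9.18^0.69 = 4.6170.
Therefore n + δ = s / 4.6170 = 0.42 / 4.6170 = 0.0910, so δ = 0.0910 − 0.013 = 0.0780.

δ ≈ 0.078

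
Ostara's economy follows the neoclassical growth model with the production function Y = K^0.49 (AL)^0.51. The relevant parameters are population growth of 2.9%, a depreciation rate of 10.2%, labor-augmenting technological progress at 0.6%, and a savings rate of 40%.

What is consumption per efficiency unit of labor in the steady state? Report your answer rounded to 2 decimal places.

At the steady state, Δk = 0, so s·k^α = (n + g + δ)·k.
Rearranging, k^(1−α) = s / (n + g + δ).
k^0.51 = 0.40 / (0.029 + 0.006 + 0.102) = 0.40 / 0.137 = 2.9197
k* = 2.9197^(1/0.51) ≈ 8.1739
y* = (k*)^α = 8.1739^0.49 ≈ 2.7996
c* = (1 − s)·y* = (1 − 0.40) × 2.7996 ≈ 1.6798

c* ≈ 1.68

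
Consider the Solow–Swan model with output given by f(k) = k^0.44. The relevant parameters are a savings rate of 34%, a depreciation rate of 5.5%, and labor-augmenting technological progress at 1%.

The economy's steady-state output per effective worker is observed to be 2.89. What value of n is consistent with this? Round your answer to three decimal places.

n ≈ 0.023

At the steady state, Δk = 0, so s·k^α = (n + g + δ)·k.
Since y* = [s/(n + g + δ)]^(α/(1−α)), we have s/(n + g + δ) = (y*)^((1−α)/α) = 2.89^1.2727 = 3.8600.
Therefore n + g + δ = s / 3.8600 = 0.34 / 3.8600 = 0.0881, so n = 0.0881 − 0.065 = 0.0231.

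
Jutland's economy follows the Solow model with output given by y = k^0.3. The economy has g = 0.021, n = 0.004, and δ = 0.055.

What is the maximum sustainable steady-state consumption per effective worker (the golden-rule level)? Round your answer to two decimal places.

At the golden rule, f'(k) = n + g + δ, so α·k^(α−1) = n + g + δ and k_gold = (α/(n + g + δ))^(1/(1−α)).
k_gold = (0.3/0.080)^(1/0.7) = 3.7500^1.4286 ≈ 6.6079
c_gold = f(k_gold) − (n + g + δ)·k_gold = 1.7621 − 0.080×6.6079 ≈ 1.2335

c_gold ≈ 1.23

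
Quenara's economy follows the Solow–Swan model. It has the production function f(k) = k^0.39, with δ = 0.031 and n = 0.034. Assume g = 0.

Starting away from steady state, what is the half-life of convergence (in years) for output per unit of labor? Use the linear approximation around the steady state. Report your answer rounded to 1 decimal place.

Near the steady state the convergence rate is λ = (1 − α)(n + δ).
λ = (1 − 0.39) × 0.065 = 0.61 × 0.065 = 0.03965
Half-life = ln 2 / λ = 0.6931 / 0.03965 ≈ 17.48 years

half-life ≈ 17.5 years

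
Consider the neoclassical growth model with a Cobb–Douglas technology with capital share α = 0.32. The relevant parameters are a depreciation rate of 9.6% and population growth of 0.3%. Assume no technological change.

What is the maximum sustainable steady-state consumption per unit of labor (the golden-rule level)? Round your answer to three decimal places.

c_gold ≈ 1.181

At the golden rule, f'(k) = n + δ, so α·k^(α−1) = n + δ and k_gold = (α/(n + δ))^(1/(1−α)).
k_gold = (0.32/0.099)^(1/0.68) = 3.2323^1.4706 ≈ 5.6142
c_gold = f(k_gold) − (n + δ)·k_gold = 1.7369 − 0.099×5.6142 ≈ 1.1811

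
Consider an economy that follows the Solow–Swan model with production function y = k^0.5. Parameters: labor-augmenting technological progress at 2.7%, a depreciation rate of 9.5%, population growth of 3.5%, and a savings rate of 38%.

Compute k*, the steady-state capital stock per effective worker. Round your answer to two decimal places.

k* = 5.86

Steady state requires s·f(k) = (n + g + δ)·k, i.e. s·k^α = (n + g + δ)·k.
Rearranging, k^(1−α) = s / (n + g + δ).
k^0.5 = 0.38 / (0.035 + 0.027 + 0.095) = 0.38 / 0.157 = 2.4204
k* = 2.4204^(1/0.5) ≈ 5.8583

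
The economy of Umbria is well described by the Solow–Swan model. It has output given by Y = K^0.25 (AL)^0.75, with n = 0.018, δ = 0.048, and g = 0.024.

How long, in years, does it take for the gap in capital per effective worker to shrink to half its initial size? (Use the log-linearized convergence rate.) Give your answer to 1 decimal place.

half-life ≈ 10.3 years

Near the steady state the convergence rate is λ = (1 − α)(n + g + δ).
λ = (1 − 0.25) × 0.090 = 0.75 × 0.090 = 0.0675
Half-life = ln 2 / λ = 0.6931 / 0.0675 ≈ 10.27 years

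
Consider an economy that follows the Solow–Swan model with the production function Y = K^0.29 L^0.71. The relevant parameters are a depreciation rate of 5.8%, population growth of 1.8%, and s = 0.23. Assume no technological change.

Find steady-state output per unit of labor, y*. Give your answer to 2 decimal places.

y* = 1.57

In steady state, investment equals break-even investment: s·k^α = (n + δ)·k.
Dividing both sides by k: k^(1−α) = s / (n + δ).
k^0.71 = 0.23 / (0.018 + 0.058) = 0.23 / 0.076 = 3.0263
k* = 3.0263^(1/0.71) ≈ 4.7571
y* = (k*)^α = 4.7571^0.29 ≈ 1.5719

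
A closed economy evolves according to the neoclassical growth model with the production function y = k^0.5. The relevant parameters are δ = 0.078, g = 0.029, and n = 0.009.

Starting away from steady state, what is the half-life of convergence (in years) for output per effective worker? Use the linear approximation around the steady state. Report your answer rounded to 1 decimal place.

Near the steady state the convergence rate is λ = (1 − α)(n + g + δ).
λ = (1 − 0.5) × 0.116 = 0.5 × 0.116 = 0.0580
Half-life = ln 2 / λ = 0.6931 / 0.0580 ≈ 11.95 years

half-life ≈ 12.0 years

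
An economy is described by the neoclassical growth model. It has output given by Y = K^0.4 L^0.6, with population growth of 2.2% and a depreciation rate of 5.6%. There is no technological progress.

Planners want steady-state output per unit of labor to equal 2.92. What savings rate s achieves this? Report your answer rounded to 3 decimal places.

At the steady state, Δk = 0, so s·k^α = (n + δ)·k.
Since y* = [s/(n + δ)]^(α/(1−α)), we have s/(n + δ) = (y*)^((1−α)/α) = 2.92^1.5 = 4.9897.
Therefore s = 4.9897 × (n + δ) = 4.9897 × 0.078 = 0.3892.

s ≈ 0.389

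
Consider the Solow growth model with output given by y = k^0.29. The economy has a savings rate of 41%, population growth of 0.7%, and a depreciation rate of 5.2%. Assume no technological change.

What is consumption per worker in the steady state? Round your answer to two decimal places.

c* = 1.30

In steady state, investment equals break-even investment: s·k^α = (n + δ)·k.
Dividing both sides by k: k^(1−α) = s / (n + δ).
k^0.71 = 0.41 / (0.007 + 0.052) = 0.41 / 0.059 = 6.9492
k* = 6.9492^(1/0.71) ≈ 15.3399
y* = (k*)^α = 15.3399^0.29 ≈ 2.2074
c* = (1 − s)·y* = (1 − 0.41) × 2.2074 ≈ 1.3024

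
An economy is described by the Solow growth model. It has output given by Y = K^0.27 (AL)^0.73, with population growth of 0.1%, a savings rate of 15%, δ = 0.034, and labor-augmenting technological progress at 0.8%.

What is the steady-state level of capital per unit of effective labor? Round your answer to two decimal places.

Steady state requires s·f(k) = (n + g + δ)·k, i.e. s·k^α = (n + g + δ)·k.
Dividing both sides by k: k^(1−α) = s / (n + g + δ).
k^0.73 = 0.15 / (0.001 + 0.008 + 0.034) = 0.15 / 0.043 = 3.4884
k* = 3.4884^(1/0.73) ≈ 5.5376

k* = 5.54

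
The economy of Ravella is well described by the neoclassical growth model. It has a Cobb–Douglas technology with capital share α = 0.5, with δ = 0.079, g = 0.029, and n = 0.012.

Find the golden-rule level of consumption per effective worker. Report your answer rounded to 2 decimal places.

c_gold ≈ 2.08

At the golden rule, f'(k) = n + g + δ, so α·k^(α−1) = n + g + δ and k_gold = (α/(n + g + δ))^(1/(1−α)).
k_gold = (0.5/0.120)^(1/0.5) = 4.1667^2 ≈ 17.3614
c_gold = f(k_gold) − (n + g + δ)·k_gold = 4.1667 − 0.120×17.3614 ≈ 2.0833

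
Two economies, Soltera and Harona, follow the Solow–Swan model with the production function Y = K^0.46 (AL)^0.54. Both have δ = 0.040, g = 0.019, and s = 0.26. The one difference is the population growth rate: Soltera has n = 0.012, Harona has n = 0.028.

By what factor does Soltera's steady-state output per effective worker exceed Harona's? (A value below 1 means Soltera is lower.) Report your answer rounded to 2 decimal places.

ratio ≈ 1.19

Steady-state y* = [s/(n + g + δ)]^(α/(1−α)), so the ratio is [ (s_S/(n + g + δ)_S) / (s_H/(n + g + δ)_H) ]^0.8519.
s_S/(n + g + δ)_S = 0.26/0.071 = 3.6620; s_H/(n + g + δ)_H = 0.26/0.087 = 2.9885.
Ratio = (3.6620/2.9885)^0.8519 = 1.2254^0.8519 ≈ 1.1891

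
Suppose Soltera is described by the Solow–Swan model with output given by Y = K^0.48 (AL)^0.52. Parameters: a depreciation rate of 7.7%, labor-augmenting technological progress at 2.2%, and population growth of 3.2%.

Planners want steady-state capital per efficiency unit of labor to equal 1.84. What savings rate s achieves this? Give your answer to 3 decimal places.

s ≈ 0.180

At the steady state, Δk = 0, so s·k^α = (n + g + δ)·k.
So s / (n + g + δ) = (k*)^(1−α) = 1.84^0.52 = 1.3731.
Therefore s = 1.3731 × (n + g + δ) = 1.3731 × 0.131 = 0.1799.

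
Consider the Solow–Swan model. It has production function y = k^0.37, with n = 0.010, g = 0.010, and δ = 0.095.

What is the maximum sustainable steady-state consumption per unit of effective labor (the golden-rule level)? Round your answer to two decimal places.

At the golden rule, f'(k) = n + g + δ, so α·k^(α−1) = n + g + δ and k_gold = (α/(n + g + δ))^(1/(1−α)).
k_gold = (0.37/0.115)^(1/0.63) = 3.2174^1.5873 ≈ 6.3909
c_gold = f(k_gold) − (n + g + δ)·k_gold = 1.9864 − 0.115×6.3909 ≈ 1.2514

c_gold ≈ 1.25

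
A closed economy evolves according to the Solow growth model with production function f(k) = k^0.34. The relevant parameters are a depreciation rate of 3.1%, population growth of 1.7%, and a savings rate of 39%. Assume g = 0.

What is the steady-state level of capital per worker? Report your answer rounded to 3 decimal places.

k* = 23.907

At the steady state, Δk = 0, so s·k^α = (n + δ)·k.
Dividing both sides by k: k^(1−α) = s / (n + δ).
k^0.66 = 0.39 / (0.017 + 0.031) = 0.39 / 0.048 = 8.1250
k* = 8.1250^(1/0.66) ≈ 23.9067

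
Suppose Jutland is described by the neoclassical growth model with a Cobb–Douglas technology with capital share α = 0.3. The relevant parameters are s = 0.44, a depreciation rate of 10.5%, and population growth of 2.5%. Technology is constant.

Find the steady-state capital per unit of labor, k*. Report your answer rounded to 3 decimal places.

k* ≈ 5.707

At the steady state, Δk = 0, so s·k^α = (n + δ)·k.
Rearranging, k^(1−α) = s / (n + δ).
k^0.7 = 0.44 / (0.025 + 0.105) = 0.44 / 0.130 = 3.3846
k* = 3.3846^(1/0.7) ≈ 5.7074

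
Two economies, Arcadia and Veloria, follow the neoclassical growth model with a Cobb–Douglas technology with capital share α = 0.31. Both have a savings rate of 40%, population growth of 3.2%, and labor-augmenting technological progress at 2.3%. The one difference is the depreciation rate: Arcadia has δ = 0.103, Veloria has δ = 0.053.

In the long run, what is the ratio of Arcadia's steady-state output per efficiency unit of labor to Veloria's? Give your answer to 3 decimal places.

ratio ≈ 0.843

Steady-state y* = [s/(n + g + δ)]^(α/(1−α)), so the ratio is [ (s_A/(n + g + δ)_A) / (s_V/(n + g + δ)_V) ]^0.4493.
s_A/(n + g + δ)_A = 0.40/0.158 = 2.5316; s_V/(n + g + δ)_V = 0.40/0.108 = 3.7037.
Ratio = (2.5316/3.7037)^0.4493 = 0.6835^0.4493 ≈ 0.8428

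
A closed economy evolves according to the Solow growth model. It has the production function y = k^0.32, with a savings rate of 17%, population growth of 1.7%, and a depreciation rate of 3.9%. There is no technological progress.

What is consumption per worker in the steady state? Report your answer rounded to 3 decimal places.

c* ≈ 1.400

At the steady state, Δk = 0, so s·k^α = (n + δ)·k.
Dividing both sides by k: k^(1−α) = s / (n + δ).
k^0.68 = 0.17 / (0.017 + 0.039) = 0.17 / 0.056 = 3.0357
k* = 3.0357^(1/0.68) ≈ 5.1192
y* = (k*)^α = 5.1192^0.32 ≈ 1.6863
c* = (1 − s)·y* = (1 − 0.17) × 1.6863 ≈ 1.3996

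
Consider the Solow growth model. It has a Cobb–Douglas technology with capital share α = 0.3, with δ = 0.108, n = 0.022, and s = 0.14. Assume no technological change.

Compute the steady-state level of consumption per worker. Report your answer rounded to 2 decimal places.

At the steady state, Δk = 0, so s·k^α = (n + δ)·k.
Dividing both sides by k: k^(1−α) = s / (n + δ).
k^0.7 = 0.14 / (0.022 + 0.108) = 0.14 / 0.130 = 1.0769
k* = 1.0769^(1/0.7) ≈ 1.1116
y* = (k*)^α = 1.1116^0.3 ≈ 1.0322
c* = (1 − s)·y* = (1 − 0.14) × 1.0322 ≈ 0.8877

c* = 0.89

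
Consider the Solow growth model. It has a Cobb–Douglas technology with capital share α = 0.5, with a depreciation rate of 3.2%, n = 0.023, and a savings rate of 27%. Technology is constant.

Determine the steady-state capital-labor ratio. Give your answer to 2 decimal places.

k* = 24.10

Steady state requires s·f(k) = (n + δ)·k, i.e. s·k^α = (n + δ)·k.
Dividing both sides by k: k^(1−α) = s / (n + δ).
k^0.5 = 0.27 / (0.023 + 0.032) = 0.27 / 0.055 = 4.9091
k* = 4.9091^(1/0.5) ≈ 24.0993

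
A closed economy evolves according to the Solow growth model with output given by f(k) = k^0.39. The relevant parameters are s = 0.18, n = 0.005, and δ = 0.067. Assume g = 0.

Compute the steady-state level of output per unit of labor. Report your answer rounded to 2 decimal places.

At the steady state, Δk = 0, so s·k^α = (n + δ)·k.
Dividing both sides by k: k^(1−α) = s / (n + δ).
k^0.61 = 0.18 / (0.005 + 0.067) = 0.18 / 0.072 = 2.5000
k* = 2.5000^(1/0.61) ≈ 4.4912
y* = (k*)^α = 4.4912^0.39 ≈ 1.7965

y* ≈ 1.80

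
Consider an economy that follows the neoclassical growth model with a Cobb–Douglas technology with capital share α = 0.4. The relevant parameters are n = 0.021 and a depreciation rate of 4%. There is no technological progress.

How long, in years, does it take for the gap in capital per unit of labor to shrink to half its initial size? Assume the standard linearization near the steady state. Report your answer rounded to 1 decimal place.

t_½ ≈ 18.9 years

Near the steady state the convergence rate is λ = (1 − α)(n + δ).
λ = (1 − 0.4) × 0.061 = 0.6 × 0.061 = 0.0366
Half-life = ln 2 / λ = 0.6931 / 0.0366 ≈ 18.94 years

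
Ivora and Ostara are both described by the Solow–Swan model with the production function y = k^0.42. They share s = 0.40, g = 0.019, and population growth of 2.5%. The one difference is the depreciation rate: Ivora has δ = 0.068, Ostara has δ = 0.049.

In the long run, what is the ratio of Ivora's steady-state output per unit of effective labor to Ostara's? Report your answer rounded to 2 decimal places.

y*_I / y*_O ≈ 0.87

Steady-state y* = [s/(n + g + δ)]^(α/(1−α)), so the ratio is [ (s_I/(n + g + δ)_I) / (s_O/(n + g + δ)_O) ]^0.7241.
s_I/(n + g + δ)_I = 0.40/0.112 = 3.5714; s_O/(n + g + δ)_O = 0.40/0.093 = 4.3011.
Ratio = (3.5714/4.3011)^0.7241 = 0.8303^0.7241 ≈ 0.8740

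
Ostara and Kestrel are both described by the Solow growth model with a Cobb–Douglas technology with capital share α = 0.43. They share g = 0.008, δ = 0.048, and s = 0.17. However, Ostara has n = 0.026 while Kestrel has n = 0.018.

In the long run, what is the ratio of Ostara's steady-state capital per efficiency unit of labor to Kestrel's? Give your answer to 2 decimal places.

ratio ≈ 0.84

Steady-state k* = [s/(n + g + δ)]^(1/(1−α)), so the ratio is [ (s_O/(n + g + δ)_O) / (s_K/(n + g + δ)_K) ]^1.7544.
s_O/(n + g + δ)_O = 0.17/0.082 = 2.0732; s_K/(n + g + δ)_K = 0.17/0.074 = 2.2973.
Ratio = (2.0732/2.2973)^1.7544 = 0.9025^1.7544 ≈ 0.8353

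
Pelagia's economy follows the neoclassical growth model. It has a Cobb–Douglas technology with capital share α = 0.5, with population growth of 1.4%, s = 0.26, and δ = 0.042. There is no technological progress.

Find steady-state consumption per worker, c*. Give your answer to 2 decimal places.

At the steady state, Δk = 0, so s·k^α = (n + δ)·k.
Rearranging, k^(1−α) = s / (n + δ).
k^0.5 = 0.26 / (0.014 + 0.042) = 0.26 / 0.056 = 4.6429
k* = 4.6429^(1/0.5) ≈ 21.5565
y* = (k*)^α = 21.5565^0.5 ≈ 4.6429
c* = (1 − s)·y* = (1 − 0.26) × 4.6429 ≈ 3.4357

c* = 3.44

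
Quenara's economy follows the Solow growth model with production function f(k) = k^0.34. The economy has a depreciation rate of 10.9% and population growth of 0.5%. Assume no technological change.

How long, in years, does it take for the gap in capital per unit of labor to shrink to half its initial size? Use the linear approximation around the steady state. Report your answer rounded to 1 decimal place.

t_½ ≈ 9.2 years

Near the steady state the convergence rate is λ = (1 − α)(n + δ).
λ = (1 − 0.34) × 0.114 = 0.66 × 0.114 = 0.07524
Half-life = ln 2 / λ = 0.6931 / 0.07524 ≈ 9.21 years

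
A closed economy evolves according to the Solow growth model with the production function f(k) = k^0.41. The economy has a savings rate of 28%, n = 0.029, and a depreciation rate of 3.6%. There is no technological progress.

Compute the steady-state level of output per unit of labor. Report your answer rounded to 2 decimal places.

In steady state, investment equals break-even investment: s·k^α = (n + δ)·k.
Dividing both sides by k: k^(1−α) = s / (n + δ).
k^0.59 = 0.28 / (0.029 + 0.036) = 0.28 / 0.065 = 4.3077
k* = 4.3077^(1/0.59) ≈ 11.8848
y* = (k*)^α = 11.8848^0.41 ≈ 2.7590

y* = 2.76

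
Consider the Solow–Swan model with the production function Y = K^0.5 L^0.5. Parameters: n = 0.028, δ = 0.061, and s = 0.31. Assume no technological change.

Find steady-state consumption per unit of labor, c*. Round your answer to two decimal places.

At the steady state, Δk = 0, so s·k^α = (n + δ)·k.
Rearranging, k^(1−α) = s / (n + δ).
k^0.5 = 0.31 / (0.028 + 0.061) = 0.31 / 0.089 = 3.4831
k* = 3.4831^(1/0.5) ≈ 12.1320
y* = (k*)^α = 12.1320^0.5 ≈ 3.4831
c* = (1 − s)·y* = (1 − 0.31) × 3.4831 ≈ 2.4033

c* ≈ 2.40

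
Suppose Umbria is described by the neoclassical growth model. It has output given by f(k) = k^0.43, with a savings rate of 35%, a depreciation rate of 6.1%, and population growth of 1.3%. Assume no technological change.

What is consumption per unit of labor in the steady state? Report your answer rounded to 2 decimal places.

At the steady state, Δk = 0, so s·k^α = (n + δ)·k.
Dividing both sides by k: k^(1−α) = s / (n + δ).
k^0.57 = 0.35 / (0.013 + 0.061) = 0.35 / 0.074 = 4.7297
k* = 4.7297^(1/0.57) ≈ 15.2728
y* = (k*)^α = 15.2728^0.43 ≈ 3.2291
c* = (1 − s)·y* = (1 − 0.35) × 3.2291 ≈ 2.0989

c* = 2.10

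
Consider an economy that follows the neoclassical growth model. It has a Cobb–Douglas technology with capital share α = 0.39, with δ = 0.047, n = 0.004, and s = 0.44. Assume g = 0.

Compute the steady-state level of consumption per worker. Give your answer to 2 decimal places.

c* = 2.22

Steady state requires s·f(k) = (n + δ)·k, i.e. s·k^α = (n + δ)·k.
Rearranging, k^(1−α) = s / (n + δ).
k^0.61 = 0.44 / (0.004 + 0.047) = 0.44 / 0.051 = 8.6275
k* = 8.6275^(1/0.61) ≈ 34.2167
y* = (k*)^α = 34.2167^0.39 ≈ 3.9660
c* = (1 − s)·y* = (1 − 0.44) × 3.9660 ≈ 2.2210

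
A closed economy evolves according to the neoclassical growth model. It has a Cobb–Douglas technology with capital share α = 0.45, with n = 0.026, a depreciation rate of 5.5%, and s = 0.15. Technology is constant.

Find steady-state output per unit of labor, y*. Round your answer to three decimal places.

At the steady state, Δk = 0, so s·k^α = (n + δ)·k.
Rearranging, k^(1−α) = s / (n + δ).
k^0.55 = 0.15 / (0.026 + 0.055) = 0.15 / 0.081 = 1.8519
k* = 1.8519^(1/0.55) ≈ 3.0660
y* = (k*)^α = 3.0660^0.45 ≈ 1.6556

y* = 1.656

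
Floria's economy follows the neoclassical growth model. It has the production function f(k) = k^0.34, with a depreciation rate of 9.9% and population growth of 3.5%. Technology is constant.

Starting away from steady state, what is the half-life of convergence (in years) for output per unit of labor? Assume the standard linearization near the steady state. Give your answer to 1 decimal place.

Near the steady state the convergence rate is λ = (1 − α)(n + δ).
λ = (1 − 0.34) × 0.134 = 0.66 × 0.134 = 0.08844
Half-life = ln 2 / λ = 0.6931 / 0.08844 ≈ 7.84 years

half-life ≈ 7.8 years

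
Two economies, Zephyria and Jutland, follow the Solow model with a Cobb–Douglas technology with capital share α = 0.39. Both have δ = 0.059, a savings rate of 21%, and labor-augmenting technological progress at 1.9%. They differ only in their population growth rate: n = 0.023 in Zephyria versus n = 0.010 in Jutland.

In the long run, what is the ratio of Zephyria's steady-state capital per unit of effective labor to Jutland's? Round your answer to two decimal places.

ratio ≈ 0.80

Steady-state k* = [s/(n + g + δ)]^(1/(1−α)), so the ratio is [ (s_Z/(n + g + δ)_Z) / (s_J/(n + g + δ)_J) ]^1.6393.
s_Z/(n + g + δ)_Z = 0.21/0.101 = 2.0792; s_J/(n + g + δ)_J = 0.21/0.088 = 2.3864.
Ratio = (2.0792/2.3864)^1.6393 = 0.8713^1.6393 ≈ 0.7978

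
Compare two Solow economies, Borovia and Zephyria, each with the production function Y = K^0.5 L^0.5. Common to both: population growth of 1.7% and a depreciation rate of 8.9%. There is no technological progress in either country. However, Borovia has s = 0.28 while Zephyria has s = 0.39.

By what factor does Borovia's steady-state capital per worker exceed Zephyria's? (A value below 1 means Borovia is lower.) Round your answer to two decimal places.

ratio ≈ 0.52

Steady-state k* = [s/(n + δ)]^(1/(1−α)), so the ratio is [ (s_B/(n + δ)_B) / (s_Z/(n + δ)_Z) ]^2.
s_B/(n + δ)_B = 0.28/0.106 = 2.6415; s_Z/(n + δ)_Z = 0.39/0.106 = 3.6792.
Ratio = (2.6415/3.6792)^2 = 0.7180^2 ≈ 0.5155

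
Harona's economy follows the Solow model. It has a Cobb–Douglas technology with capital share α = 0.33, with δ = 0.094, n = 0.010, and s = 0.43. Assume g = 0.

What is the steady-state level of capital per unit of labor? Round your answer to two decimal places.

In steady state, investment equals break-even investment: s·k^α = (n + δ)·k.
Dividing both sides by k: k^(1−α) = s / (n + δ).
k^0.67 = 0.43 / (0.010 + 0.094) = 0.43 / 0.104 = 4.1346
k* = 4.1346^(1/0.67) ≈ 8.3186

k* = 8.32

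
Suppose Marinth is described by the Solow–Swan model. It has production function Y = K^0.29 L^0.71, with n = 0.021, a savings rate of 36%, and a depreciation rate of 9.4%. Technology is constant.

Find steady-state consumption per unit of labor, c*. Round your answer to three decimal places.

In steady state, investment equals break-even investment: s·k^α = (n + δ)·k.
Rearranging, k^(1−α) = s / (n + δ).
k^0.71 = 0.36 / (0.021 + 0.094) = 0.36 / 0.115 = 3.1304
k* = 3.1304^(1/0.71) ≈ 4.9892
y* = (k*)^α = 4.9892^0.29 ≈ 1.5938
c* = (1 − s)·y* = (1 − 0.36) × 1.5938 ≈ 1.0200

c* ≈ 1.020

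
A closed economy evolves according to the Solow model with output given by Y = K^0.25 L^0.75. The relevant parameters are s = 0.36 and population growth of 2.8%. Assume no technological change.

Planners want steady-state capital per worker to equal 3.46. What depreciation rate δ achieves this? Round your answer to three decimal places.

Steady state requires s·f(k) = (n + δ)·k, i.e. s·k^α = (n + δ)·k.
So s / (n + δ) = (k*)^(1−α) = 3.46^0.75 = 2.5369.
Therefore n + δ = s / 2.5369 = 0.36 / 2.5369 = 0.1419, so δ = 0.1419 − 0.028 = 0.1139.

δ ≈ 0.114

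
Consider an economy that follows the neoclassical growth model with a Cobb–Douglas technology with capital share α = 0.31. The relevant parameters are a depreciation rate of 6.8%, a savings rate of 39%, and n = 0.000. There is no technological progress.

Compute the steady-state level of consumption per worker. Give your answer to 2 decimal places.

In steady state, investment equals break-even investment: s·k^α = (n + δ)·k.
Dividing both sides by k: k^(1−α) = s / (n + δ).
k^0.69 = 0.39 / (0.000 + 0.068) = 0.39 / 0.068 = 5.7353
k* = 5.7353^(1/0.69) ≈ 12.5706
y* = (k*)^α = 12.5706^0.31 ≈ 2.1918
c* = (1 − s)·y* = (1 − 0.39) × 2.1918 ≈ 1.3370

c* = 1.34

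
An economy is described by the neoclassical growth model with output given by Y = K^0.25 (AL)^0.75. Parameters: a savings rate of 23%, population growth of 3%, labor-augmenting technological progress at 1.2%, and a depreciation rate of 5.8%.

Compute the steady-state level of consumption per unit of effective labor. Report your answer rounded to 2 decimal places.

In steady state, investment equals break-even investment: s·k^α = (n + g + δ)·k.
Rearranging, k^(1−α) = s / (n + g + δ).
k^0.75 = 0.23 / (0.030 + 0.012 + 0.058) = 0.23 / 0.100 = 2.3000
k* = 2.3000^(1/0.75) ≈ 3.0360
y* = (k*)^α = 3.0360^0.25 ≈ 1.3200
c* = (1 − s)·y* = (1 − 0.23) × 1.3200 ≈ 1.0164

c* = 1.02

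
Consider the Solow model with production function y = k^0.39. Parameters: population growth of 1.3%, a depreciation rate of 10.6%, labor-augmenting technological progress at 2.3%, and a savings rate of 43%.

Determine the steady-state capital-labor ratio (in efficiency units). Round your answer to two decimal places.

k* = 6.15

At the steady state, Δk = 0, so s·k^α = (n + g + δ)·k.
Dividing both sides by k: k^(1−α) = s / (n + g + δ).
k^0.61 = 0.43 / (0.013 + 0.023 + 0.106) = 0.43 / 0.142 = 3.0282
k* = 3.0282^(1/0.61) ≈ 6.1493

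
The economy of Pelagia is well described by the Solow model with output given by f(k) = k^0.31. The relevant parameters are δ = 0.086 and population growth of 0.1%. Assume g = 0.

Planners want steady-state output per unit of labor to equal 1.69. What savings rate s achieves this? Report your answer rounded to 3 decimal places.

s ≈ 0.280

Steady state requires s·f(k) = (n + δ)·k, i.e. s·k^α = (n + δ)·k.
Since y* = [s/(n + δ)]^(α/(1−α)), we have s/(n + δ) = (y*)^((1−α)/α) = 1.69^2.2258 = 3.2154.
Therefore s = 3.2154 × (n + δ) = 3.2154 × 0.087 = 0.2797.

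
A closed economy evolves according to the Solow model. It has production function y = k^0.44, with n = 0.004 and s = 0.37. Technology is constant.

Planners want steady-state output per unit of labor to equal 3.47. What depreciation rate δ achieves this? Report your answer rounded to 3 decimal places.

δ ≈ 0.072

In steady state, investment equals break-even investment: s·k^α = (n + δ)·k.
Since y* = [s/(n + δ)]^(α/(1−α)), we have s/(n + δ) = (y*)^((1−α)/α) = 3.47^1.2727 = 4.8717.
Therefore n + δ = s / 4.8717 = 0.37 / 4.8717 = 0.0759, so δ = 0.0759 − 0.004 = 0.0719.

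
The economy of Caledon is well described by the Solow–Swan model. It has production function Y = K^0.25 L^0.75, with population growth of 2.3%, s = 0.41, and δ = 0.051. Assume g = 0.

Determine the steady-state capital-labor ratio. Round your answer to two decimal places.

k* ≈ 9.80

At the steady state, Δk = 0, so s·k^α = (n + δ)·k.
Dividing both sides by k: k^(1−α) = s / (n + δ).
k^0.75 = 0.41 / (0.023 + 0.051) = 0.41 / 0.074 = 5.5405
k* = 5.5405^(1/0.75) ≈ 9.8039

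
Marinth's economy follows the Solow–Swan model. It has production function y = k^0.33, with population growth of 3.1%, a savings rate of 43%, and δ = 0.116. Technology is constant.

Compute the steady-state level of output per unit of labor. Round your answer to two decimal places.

y* = 1.70

In steady state, investment equals break-even investment: s·k^α = (n + δ)·k.
Dividing both sides by k: k^(1−α) = s / (n + δ).
k^0.67 = 0.43 / (0.031 + 0.116) = 0.43 / 0.147 = 2.9252
k* = 2.9252^(1/0.67) ≈ 4.9631
y* = (k*)^α = 4.9631^0.33 ≈ 1.6967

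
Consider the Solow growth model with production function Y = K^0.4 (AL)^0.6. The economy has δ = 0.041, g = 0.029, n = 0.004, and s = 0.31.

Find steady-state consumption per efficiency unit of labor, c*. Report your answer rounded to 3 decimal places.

c* = 1.793

Steady state requires s·f(k) = (n + g + δ)·k, i.e. s·k^α = (n + g + δ)·k.
Dividing both sides by k: k^(1−α) = s / (n + g + δ).
k^0.6 = 0.31 / (0.004 + 0.029 + 0.041) = 0.31 / 0.074 = 4.1892
k* = 4.1892^(1/0.6) ≈ 10.8864
y* = (k*)^α = 10.8864^0.4 ≈ 2.5987
c* = (1 − s)·y* = (1 − 0.31) × 2.5987 ≈ 1.7931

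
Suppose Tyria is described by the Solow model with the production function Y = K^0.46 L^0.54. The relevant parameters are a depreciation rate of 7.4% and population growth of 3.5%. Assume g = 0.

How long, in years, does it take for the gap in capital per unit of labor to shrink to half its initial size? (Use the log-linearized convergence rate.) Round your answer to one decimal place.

half-life ≈ 11.8 years

Near the steady state the convergence rate is λ = (1 − α)(n + δ).
λ = (1 − 0.46) × 0.109 = 0.54 × 0.109 = 0.05886
Half-life = ln 2 / λ = 0.6931 / 0.05886 ≈ 11.78 years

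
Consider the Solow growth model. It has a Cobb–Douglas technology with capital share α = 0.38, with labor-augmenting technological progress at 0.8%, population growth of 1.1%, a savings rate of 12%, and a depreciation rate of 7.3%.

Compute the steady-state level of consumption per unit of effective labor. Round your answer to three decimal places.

Steady state requires s·f(k) = (n + g + δ)·k, i.e. s·k^α = (n + g + δ)·k.
Dividing both sides by k: k^(1−α) = s / (n + g + δ).
k^0.62 = 0.12 / (0.011 + 0.008 + 0.073) = 0.12 / 0.092 = 1.3043
k* = 1.3043^(1/0.62) ≈ 1.5349
y* = (k*)^α = 1.5349^0.38 ≈ 1.1768
c* = (1 − s)·y* = (1 − 0.12) × 1.1768 ≈ 1.0356

c* = 1.036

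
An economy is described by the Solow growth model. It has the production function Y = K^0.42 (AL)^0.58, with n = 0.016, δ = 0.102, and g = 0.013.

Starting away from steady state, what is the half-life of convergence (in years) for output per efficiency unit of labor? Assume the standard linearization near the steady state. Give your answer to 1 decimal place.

about 9.1 years

Near the steady state the convergence rate is λ = (1 − α)(n + g + δ).
λ = (1 − 0.42) × 0.131 = 0.58 × 0.131 = 0.07598
Half-life = ln 2 / λ = 0.6931 / 0.07598 ≈ 9.12 years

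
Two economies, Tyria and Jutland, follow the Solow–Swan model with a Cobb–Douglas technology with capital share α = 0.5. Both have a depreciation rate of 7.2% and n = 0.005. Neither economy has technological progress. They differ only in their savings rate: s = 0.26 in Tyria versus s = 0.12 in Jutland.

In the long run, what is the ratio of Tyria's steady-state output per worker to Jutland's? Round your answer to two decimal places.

Steady-state y* = [s/(n + δ)]^(α/(1−α)), so the ratio is [ (s_T/(n + δ)_T) / (s_J/(n + δ)_J) ]^1.
s_T/(n + δ)_T = 0.26/0.077 = 3.3766; s_J/(n + δ)_J = 0.12/0.077 = 1.5584.
Ratio = (3.3766/1.5584)^1 = 2.1667^1 ≈ 2.1667

ratio ≈ 2.17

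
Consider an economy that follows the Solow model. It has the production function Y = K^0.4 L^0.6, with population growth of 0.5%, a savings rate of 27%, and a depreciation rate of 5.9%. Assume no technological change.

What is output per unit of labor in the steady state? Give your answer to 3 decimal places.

Steady state requires s·f(k) = (n + δ)·k, i.e. s·k^α = (n + δ)·k.
Rearranging, k^(1−α) = s / (n + δ).
k^0.6 = 0.27 / (0.005 + 0.059) = 0.27 / 0.064 = 4.2188
k* = 4.2188^(1/0.6) ≈ 11.0149
y* = (k*)^α = 11.0149^0.4 ≈ 2.6109

y* ≈ 2.611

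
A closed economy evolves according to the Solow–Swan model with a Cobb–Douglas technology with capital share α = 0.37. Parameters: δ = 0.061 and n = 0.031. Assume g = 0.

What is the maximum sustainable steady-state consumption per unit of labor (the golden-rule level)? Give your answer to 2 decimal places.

c_gold ≈ 1.43

At the golden rule, f'(k) = n + δ, so α·k^(α−1) = n + δ and k_gold = (α/(n + δ))^(1/(1−α)).
k_gold = (0.37/0.092)^(1/0.63) = 4.0217^1.5873 ≈ 9.1071
c_gold = f(k_gold) − (n + δ)·k_gold = 2.2645 − 0.092×9.1071 ≈ 1.4266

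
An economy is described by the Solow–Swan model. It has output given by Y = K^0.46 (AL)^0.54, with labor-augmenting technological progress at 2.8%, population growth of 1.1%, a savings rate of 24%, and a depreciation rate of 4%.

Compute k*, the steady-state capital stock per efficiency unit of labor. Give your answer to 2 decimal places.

In steady state, investment equals break-even investment: s·k^α = (n + g + δ)·k.
Rearranging, k^(1−α) = s / (n + g + δ).
k^0.54 = 0.24 / (0.011 + 0.028 + 0.040) = 0.24 / 0.079 = 3.0380
k* = 3.0380^(1/0.54) ≈ 7.8285

k* = 7.83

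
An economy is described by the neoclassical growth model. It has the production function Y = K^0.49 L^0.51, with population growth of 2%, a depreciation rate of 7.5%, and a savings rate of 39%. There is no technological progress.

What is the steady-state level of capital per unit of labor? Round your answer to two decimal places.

Steady state requires s·f(k) = (n + δ)·k, i.e. s·k^α = (n + δ)·k.
Dividing both sides by k: k^(1−α) = s / (n + δ).
k^0.51 = 0.39 / (0.020 + 0.075) = 0.39 / 0.095 = 4.1053
k* = 4.1053^(1/0.51) ≈ 15.9455

k* = 15.95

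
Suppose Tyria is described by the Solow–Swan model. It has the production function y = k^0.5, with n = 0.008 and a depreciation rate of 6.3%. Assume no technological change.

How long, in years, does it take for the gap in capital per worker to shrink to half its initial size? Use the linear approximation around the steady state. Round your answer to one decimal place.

Near the steady state the convergence rate is λ = (1 − α)(n + δ).
λ = (1 − 0.5) × 0.071 = 0.5 × 0.071 = 0.0355
Half-life = ln 2 / λ = 0.6931 / 0.0355 ≈ 19.52 years

about 19.5 years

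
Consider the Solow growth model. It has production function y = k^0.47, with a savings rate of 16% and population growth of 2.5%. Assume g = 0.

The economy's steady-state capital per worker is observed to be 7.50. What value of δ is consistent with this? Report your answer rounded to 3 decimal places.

δ ≈ 0.030

At the steady state, Δk = 0, so s·k^α = (n + δ)·k.
So s / (n + δ) = (k*)^(1−α) = 7.50^0.53 = 2.9093.
Therefore n + δ = s / 2.9093 = 0.16 / 2.9093 = 0.0550, so δ = 0.0550 − 0.025 = 0.0300.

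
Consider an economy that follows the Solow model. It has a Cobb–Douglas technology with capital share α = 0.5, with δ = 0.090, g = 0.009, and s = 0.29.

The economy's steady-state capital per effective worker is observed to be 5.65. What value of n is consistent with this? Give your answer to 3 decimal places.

At the steady state, Δk = 0, so s·k^α = (n + g + δ)·k.
So s / (n + g + δ) = (k*)^(1−α) = 5.65^0.5 = 2.3770.
Therefore n + g + δ = s / 2.3770 = 0.29 / 2.3770 = 0.1220, so n = 0.1220 − 0.099 = 0.0230.

n ≈ 0.023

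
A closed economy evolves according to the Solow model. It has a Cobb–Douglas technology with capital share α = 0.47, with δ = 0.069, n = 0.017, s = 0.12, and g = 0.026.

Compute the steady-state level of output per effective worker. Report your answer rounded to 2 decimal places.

In steady state, investment equals break-even investment: s·k^α = (n + g + δ)·k.
Dividing both sides by k: k^(1−α) = s / (n + g + δ).
k^0.53 = 0.12 / (0.017 + 0.026 + 0.069) = 0.12 / 0.112 = 1.0714
k* = 1.0714^(1/0.53) ≈ 1.1390
y* = (k*)^α = 1.1390^0.47 ≈ 1.0631

y* ≈ 1.06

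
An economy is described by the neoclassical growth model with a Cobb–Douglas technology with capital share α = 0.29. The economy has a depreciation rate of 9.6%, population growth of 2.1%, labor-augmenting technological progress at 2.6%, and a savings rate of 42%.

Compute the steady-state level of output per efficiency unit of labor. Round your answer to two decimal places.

y* ≈ 1.55

At the steady state, Δk = 0, so s·k^α = (n + g + δ)·k.
Dividing both sides by k: k^(1−α) = s / (n + g + δ).
k^0.71 = 0.42 / (0.021 + 0.026 + 0.096) = 0.42 / 0.143 = 2.9371
k* = 2.9371^(1/0.71) ≈ 4.5608
y* = (k*)^α = 4.5608^0.29 ≈ 1.5528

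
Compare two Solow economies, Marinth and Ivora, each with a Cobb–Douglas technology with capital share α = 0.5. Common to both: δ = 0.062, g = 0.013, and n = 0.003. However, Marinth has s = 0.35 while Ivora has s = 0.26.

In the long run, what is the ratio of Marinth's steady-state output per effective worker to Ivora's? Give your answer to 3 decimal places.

Steady-state y* = [s/(n + g + δ)]^(α/(1−α)), so the ratio is [ (s_M/(n + g + δ)_M) / (s_I/(n + g + δ)_I) ]^1.
s_M/(n + g + δ)_M = 0.35/0.078 = 4.4872; s_I/(n + g + δ)_I = 0.26/0.078 = 3.3333.
Ratio = (4.4872/3.3333)^1 = 1.3462^1 ≈ 1.3462

y*_M / y*_I ≈ 1.346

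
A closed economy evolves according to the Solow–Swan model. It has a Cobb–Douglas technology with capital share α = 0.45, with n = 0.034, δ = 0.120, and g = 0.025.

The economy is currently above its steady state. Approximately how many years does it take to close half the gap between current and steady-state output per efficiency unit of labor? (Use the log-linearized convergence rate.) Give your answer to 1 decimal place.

t_½ ≈ 7.0 years

Near the steady state the convergence rate is λ = (1 − α)(n + g + δ).
λ = (1 − 0.45) × 0.179 = 0.55 × 0.179 = 0.09845
Half-life = ln 2 / λ = 0.6931 / 0.09845 ≈ 7.04 years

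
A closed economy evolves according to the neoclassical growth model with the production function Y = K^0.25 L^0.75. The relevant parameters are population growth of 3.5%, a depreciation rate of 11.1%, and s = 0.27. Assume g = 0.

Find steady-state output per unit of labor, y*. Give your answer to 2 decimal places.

In steady state, investment equals break-even investment: s·k^α = (n + δ)·k.
Dividing both sides by k: k^(1−α) = s / (n + δ).
k^0.75 = 0.27 / (0.035 + 0.111) = 0.27 / 0.146 = 1.8493
k* = 1.8493^(1/0.75) ≈ 2.2699
y* = (k*)^α = 2.2699^0.25 ≈ 1.2274

y* = 1.23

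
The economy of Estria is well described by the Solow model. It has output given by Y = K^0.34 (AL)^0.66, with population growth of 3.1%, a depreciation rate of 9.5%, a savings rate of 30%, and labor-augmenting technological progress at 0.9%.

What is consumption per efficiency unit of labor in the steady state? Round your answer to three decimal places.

c* = 1.056

Steady state requires s·f(k) = (n + g + δ)·k, i.e. s·k^α = (n + g + δ)·k.
Dividing both sides by k: k^(1−α) = s / (n + g + δ).
k^0.66 = 0.30 / (0.031 + 0.009 + 0.095) = 0.30 / 0.135 = 2.2222
k* = 2.2222^(1/0.66) ≈ 3.3530
y* = (k*)^α = 3.3530^0.34 ≈ 1.5089
c* = (1 − s)·y* = (1 − 0.30) × 1.5089 ≈ 1.0562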